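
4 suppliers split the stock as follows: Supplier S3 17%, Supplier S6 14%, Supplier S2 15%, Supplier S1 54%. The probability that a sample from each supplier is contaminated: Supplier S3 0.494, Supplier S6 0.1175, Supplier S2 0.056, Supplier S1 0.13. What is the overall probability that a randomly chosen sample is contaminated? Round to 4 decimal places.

0.1790

By Bayes' rule, posterior ∝ prior × likelihood:
  Supplier S3: 0.17 × 0.494 = 0.08398
  Supplier S6: 0.14 × 0.1175 = 0.01645
  Supplier S2: 0.15 × 0.056 = 0.0084
  Supplier S1: 0.54 × 0.13 = 0.0702
P(contaminated) = 0.08398 + 0.01645 + 0.0084 + 0.0702 = 0.17903 → 0.1790.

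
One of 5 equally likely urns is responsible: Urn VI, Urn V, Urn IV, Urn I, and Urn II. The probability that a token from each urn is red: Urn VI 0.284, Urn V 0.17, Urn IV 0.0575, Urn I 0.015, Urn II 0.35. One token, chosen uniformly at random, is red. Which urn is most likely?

With a uniform prior (1/5 each), posterior ∝ likelihood:
  Urn VI: 0.284
  Urn V: 0.17
  Urn IV: 0.0575
  Urn I: 0.015
  Urn II: 0.35
Total = 0.8765.
Largest term belongs to Urn II, so Urn II is most probable.

Urn II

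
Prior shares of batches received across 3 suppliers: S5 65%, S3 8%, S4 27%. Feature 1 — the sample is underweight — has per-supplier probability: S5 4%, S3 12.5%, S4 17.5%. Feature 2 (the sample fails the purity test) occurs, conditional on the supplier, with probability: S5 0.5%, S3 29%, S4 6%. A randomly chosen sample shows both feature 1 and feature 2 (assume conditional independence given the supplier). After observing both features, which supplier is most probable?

S3

Compute prior × likelihood for every hypothesis:
  S5: 0.65 × 0.04 × 0.005 = 0.00013
  S3: 0.08 × 0.125 × 0.29 = 0.0029
  S4: 0.27 × 0.175 × 0.06 = 0.002835
Sum = 0.005865.
Largest term belongs to S3, so S3 is most probable.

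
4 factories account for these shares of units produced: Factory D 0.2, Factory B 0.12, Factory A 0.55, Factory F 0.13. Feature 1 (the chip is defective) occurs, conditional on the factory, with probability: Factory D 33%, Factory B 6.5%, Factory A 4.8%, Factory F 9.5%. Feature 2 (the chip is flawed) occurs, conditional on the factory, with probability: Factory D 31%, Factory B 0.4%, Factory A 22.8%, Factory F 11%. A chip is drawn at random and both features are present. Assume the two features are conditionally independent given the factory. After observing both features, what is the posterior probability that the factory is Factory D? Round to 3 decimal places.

0.734

Compute prior × likelihood for every hypothesis:
  Factory D: 0.2 × 0.33 × 0.31 = 0.02046
  Factory B: 0.12 × 0.065 × 0.004 = 0.0000312
  Factory A: 0.55 × 0.048 × 0.228 = 0.0060192
  Factory F: 0.13 × 0.095 × 0.11 = 0.0013585
Normalizing constant = 0.0278689.
P(Factory D | evidence) = 0.02046 / 0.0278689 ≈ 0.734.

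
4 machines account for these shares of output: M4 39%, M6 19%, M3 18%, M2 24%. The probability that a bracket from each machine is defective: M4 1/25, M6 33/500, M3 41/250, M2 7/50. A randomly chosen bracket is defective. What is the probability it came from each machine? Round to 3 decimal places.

M4 0.171, M6 0.137, M3 0.323, M2 0.368

Unnormalized posteriors (prior × likelihood):
  M4: 0.39 × 0.04 = 0.0156
  M6: 0.19 × 0.066 = 0.01254
  M3: 0.18 × 0.164 = 0.02952
  M2: 0.24 × 0.14 = 0.0336
Total = 0.09126.
P(M4 | defective) = 0.0156/0.09126 ≈ 0.171
P(M6 | defective) = 0.01254/0.09126 ≈ 0.137
P(M3 | defective) = 0.02952/0.09126 ≈ 0.323
P(M2 | defective) = 0.0336/0.09126 ≈ 0.368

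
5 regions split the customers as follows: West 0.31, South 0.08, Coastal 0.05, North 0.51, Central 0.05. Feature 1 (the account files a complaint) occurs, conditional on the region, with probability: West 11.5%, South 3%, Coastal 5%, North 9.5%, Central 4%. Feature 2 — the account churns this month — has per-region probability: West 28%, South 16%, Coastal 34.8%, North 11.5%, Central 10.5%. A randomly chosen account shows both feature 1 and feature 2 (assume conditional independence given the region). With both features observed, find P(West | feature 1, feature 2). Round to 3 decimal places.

0.587

Prior × likelihood for each hypothesis:
  West: 0.31 × 0.115 × 0.28 = 0.009982
  South: 0.08 × 0.03 × 0.16 = 0.000384
  Coastal: 0.05 × 0.05 × 0.348 = 0.00087
  North: 0.51 × 0.095 × 0.115 = 0.00557175
  Central: 0.05 × 0.04 × 0.105 = 0.00021
Total = 0.01701775.
P(West | evidence) = 0.009982 / 0.01701775 ≈ 0.587.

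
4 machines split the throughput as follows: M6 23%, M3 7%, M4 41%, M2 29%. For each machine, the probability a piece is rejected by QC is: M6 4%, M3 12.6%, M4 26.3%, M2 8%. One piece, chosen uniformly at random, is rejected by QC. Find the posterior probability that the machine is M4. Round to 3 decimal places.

By Bayes' rule, posterior ∝ prior × likelihood:
  M6: 0.23 × 0.04 = 0.0092
  M3: 0.07 × 0.126 = 0.00882
  M4: 0.41 × 0.263 = 0.10783
  M2: 0.29 × 0.08 = 0.0232
Normalizing constant = 0.14905.
P(M4 | evidence) = 0.10783 / 0.14905 ≈ 0.723.

0.723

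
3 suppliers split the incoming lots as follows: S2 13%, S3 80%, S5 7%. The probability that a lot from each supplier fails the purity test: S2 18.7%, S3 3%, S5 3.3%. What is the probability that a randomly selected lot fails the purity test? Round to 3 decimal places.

0.051

Prior × likelihood for each hypothesis:
  S2: 0.13 × 0.187 = 0.02431
  S3: 0.8 × 0.03 = 0.024
  S5: 0.07 × 0.033 = 0.00231
P(off-spec) = 0.02431 + 0.024 + 0.00231 = 0.05062 → 0.051.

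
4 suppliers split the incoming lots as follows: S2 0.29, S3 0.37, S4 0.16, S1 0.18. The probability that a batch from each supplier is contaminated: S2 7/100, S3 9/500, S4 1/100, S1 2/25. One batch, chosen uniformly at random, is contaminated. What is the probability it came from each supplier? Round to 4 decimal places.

S2 0.4725, S3 0.1550, S4 0.0372, S1 0.3352

Compute prior × likelihood for every hypothesis:
  S2: 0.29 × 0.07 = 0.0203
  S3: 0.37 × 0.018 = 0.00666
  S4: 0.16 × 0.01 = 0.0016
  S1: 0.18 × 0.08 = 0.0144
Normalizing constant = 0.04296.
P(S2 | contaminated) = 0.0203/0.04296 ≈ 0.4725
P(S3 | contaminated) = 0.00666/0.04296 ≈ 0.1550
P(S4 | contaminated) = 0.0016/0.04296 ≈ 0.0372
P(S1 | contaminated) = 0.0144/0.04296 ≈ 0.3352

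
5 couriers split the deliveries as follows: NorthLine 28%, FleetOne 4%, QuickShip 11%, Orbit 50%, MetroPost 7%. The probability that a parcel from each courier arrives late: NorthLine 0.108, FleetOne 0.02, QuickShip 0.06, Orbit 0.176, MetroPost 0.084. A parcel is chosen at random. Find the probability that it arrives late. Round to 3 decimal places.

0.132

Compute prior × likelihood for every hypothesis:
  NorthLine: 0.28 × 0.108 = 0.03024
  FleetOne: 0.04 × 0.02 = 0.0008
  QuickShip: 0.11 × 0.06 = 0.0066
  Orbit: 0.5 × 0.176 = 0.088
  MetroPost: 0.07 × 0.084 = 0.00588
P(late) = 0.03024 + 0.0008 + 0.0066 + 0.088 + 0.00588 = 0.13152 → 0.132.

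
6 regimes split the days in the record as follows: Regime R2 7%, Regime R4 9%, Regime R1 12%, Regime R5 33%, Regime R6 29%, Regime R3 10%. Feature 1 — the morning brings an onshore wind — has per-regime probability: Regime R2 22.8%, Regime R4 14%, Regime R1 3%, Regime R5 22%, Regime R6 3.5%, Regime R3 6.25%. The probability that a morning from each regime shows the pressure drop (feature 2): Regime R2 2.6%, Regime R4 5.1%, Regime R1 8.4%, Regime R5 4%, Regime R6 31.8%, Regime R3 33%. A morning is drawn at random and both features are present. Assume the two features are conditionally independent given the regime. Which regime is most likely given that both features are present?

By Bayes' rule, posterior ∝ prior × likelihood:
  Regime R2: 0.07 × 0.228 × 0.026 = 0.00041496
  Regime R4: 0.09 × 0.14 × 0.051 = 0.0006426
  Regime R1: 0.12 × 0.03 × 0.084 = 0.0003024
  Regime R5: 0.33 × 0.22 × 0.04 = 0.002904
  Regime R6: 0.29 × 0.035 × 0.318 = 0.0032277
  Regime R3: 0.1 × 0.0625 × 0.33 = 0.0020625
Total = 0.00955416.
Largest term belongs to Regime R6, so Regime R6 is most probable.

Regime R6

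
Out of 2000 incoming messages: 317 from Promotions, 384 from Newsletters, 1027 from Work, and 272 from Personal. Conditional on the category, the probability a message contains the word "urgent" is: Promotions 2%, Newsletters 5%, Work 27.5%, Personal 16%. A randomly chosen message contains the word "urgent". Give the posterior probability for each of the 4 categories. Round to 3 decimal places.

By Bayes' rule, posterior ∝ prior × likelihood:
  Promotions: 0.1585 × 0.02 = 0.00317
  Newsletters: 0.192 × 0.05 = 0.0096
  Work: 0.5135 × 0.275 = 0.1412125
  Personal: 0.136 × 0.16 = 0.02176
Normalizing constant = 0.1757425.
P(Promotions | urgent-flag) = 0.00317/0.1757425 ≈ 0.018
P(Newsletters | urgent-flag) = 0.0096/0.1757425 ≈ 0.055
P(Work | urgent-flag) = 0.1412125/0.1757425 ≈ 0.804
P(Personal | urgent-flag) = 0.02176/0.1757425 ≈ 0.124

Promotions 0.018, Newsletters 0.055, Work 0.804, Personal 0.124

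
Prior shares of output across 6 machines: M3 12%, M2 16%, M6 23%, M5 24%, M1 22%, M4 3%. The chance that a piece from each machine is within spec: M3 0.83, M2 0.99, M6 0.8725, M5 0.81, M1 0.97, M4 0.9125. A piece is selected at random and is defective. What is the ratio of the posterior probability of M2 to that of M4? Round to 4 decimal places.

Taking complements, P(defective | each) = M3 0.17, M2 0.01, M6 0.1275, M5 0.19, M1 0.03, M4 0.0875.
Prior × likelihood for each hypothesis:
  M3: 0.12 × 0.17 = 0.0204
  M2: 0.16 × 0.01 = 0.0016
  M6: 0.23 × 0.1275 = 0.029325
  M5: 0.24 × 0.19 = 0.0456
  M1: 0.22 × 0.03 = 0.0066
  M4: 0.03 × 0.0875 = 0.002625
Total = 0.10615.
The ratio is 0.0016 / 0.002625 (the normalizer cancels) = 0.6095.

0.6095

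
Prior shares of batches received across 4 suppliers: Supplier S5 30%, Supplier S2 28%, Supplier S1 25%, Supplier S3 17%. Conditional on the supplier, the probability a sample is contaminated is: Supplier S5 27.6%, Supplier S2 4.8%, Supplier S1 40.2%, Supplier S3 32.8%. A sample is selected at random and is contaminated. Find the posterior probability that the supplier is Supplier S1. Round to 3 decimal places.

0.398

By Bayes' rule, posterior ∝ prior × likelihood:
  Supplier S5: 0.3 × 0.276 = 0.0828
  Supplier S2: 0.28 × 0.048 = 0.01344
  Supplier S1: 0.25 × 0.402 = 0.1005
  Supplier S3: 0.17 × 0.328 = 0.05576
Sum = 0.2525.
P(Supplier S1 | evidence) = 0.1005 / 0.2525 ≈ 0.398.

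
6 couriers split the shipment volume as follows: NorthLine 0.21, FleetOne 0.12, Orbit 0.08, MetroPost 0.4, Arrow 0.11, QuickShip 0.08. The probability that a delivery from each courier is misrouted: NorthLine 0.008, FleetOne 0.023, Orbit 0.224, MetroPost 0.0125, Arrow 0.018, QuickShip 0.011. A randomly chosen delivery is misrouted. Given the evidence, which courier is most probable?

Orbit

By Bayes' rule, posterior ∝ prior × likelihood:
  NorthLine: 0.21 × 0.008 = 0.00168
  FleetOne: 0.12 × 0.023 = 0.00276
  Orbit: 0.08 × 0.224 = 0.01792
  MetroPost: 0.4 × 0.0125 = 0.005
  Arrow: 0.11 × 0.018 = 0.00198
  QuickShip: 0.08 × 0.011 = 0.00088
Total = 0.03022.
Largest term belongs to Orbit, so Orbit is most probable.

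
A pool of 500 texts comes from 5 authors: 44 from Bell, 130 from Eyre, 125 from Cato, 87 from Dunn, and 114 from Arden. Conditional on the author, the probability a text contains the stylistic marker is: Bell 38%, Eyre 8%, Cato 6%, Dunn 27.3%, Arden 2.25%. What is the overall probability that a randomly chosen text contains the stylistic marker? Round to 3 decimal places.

0.122

Prior × likelihood for each hypothesis:
  Bell: 0.088 × 0.38 = 0.03344
  Eyre: 0.26 × 0.08 = 0.0208
  Cato: 0.25 × 0.06 = 0.015
  Dunn: 0.174 × 0.273 = 0.047502
  Arden: 0.228 × 0.0225 = 0.00513
P(marker) = 0.03344 + 0.0208 + 0.015 + 0.047502 + 0.00513 = 0.121872 → 0.122.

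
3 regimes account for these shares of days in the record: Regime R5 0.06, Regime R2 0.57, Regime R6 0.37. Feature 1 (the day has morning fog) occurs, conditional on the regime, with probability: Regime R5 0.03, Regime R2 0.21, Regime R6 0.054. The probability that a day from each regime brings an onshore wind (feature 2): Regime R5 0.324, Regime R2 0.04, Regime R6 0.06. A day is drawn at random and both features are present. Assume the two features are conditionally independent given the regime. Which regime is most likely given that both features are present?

Regime R2

Unnormalized posteriors (prior × likelihood):
  Regime R5: 0.06 × 0.03 × 0.324 = 0.0005832
  Regime R2: 0.57 × 0.21 × 0.04 = 0.004788
  Regime R6: 0.37 × 0.054 × 0.06 = 0.0011988
Normalizing constant = 0.00657.
Largest term belongs to Regime R2, so Regime R2 is most probable.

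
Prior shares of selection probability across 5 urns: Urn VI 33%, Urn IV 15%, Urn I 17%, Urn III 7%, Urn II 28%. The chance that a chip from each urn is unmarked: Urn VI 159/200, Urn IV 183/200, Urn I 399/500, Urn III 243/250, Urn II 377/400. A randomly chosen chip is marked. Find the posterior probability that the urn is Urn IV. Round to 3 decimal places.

Taking complements, P(marked | each) = Urn VI 0.205, Urn IV 0.085, Urn I 0.202, Urn III 0.028, Urn II 0.0575.
By Bayes' rule, posterior ∝ prior × likelihood:
  Urn VI: 0.33 × 0.205 = 0.06765
  Urn IV: 0.15 × 0.085 = 0.01275
  Urn I: 0.17 × 0.202 = 0.03434
  Urn III: 0.07 × 0.028 = 0.00196
  Urn II: 0.28 × 0.0575 = 0.0161
Normalizing constant = 0.1328.
P(Urn IV | evidence) = 0.01275 / 0.1328 ≈ 0.096.

0.096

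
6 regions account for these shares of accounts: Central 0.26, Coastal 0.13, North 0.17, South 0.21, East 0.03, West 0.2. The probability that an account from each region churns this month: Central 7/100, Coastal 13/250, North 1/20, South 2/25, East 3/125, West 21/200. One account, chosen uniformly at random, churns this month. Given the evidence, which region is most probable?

West

Compute prior × likelihood for every hypothesis:
  Central: 0.26 × 0.07 = 0.0182
  Coastal: 0.13 × 0.052 = 0.00676
  North: 0.17 × 0.05 = 0.0085
  South: 0.21 × 0.08 = 0.0168
  East: 0.03 × 0.024 = 0.00072
  West: 0.2 × 0.105 = 0.021
Sum = 0.07198.
Largest term belongs to West, so West is most probable.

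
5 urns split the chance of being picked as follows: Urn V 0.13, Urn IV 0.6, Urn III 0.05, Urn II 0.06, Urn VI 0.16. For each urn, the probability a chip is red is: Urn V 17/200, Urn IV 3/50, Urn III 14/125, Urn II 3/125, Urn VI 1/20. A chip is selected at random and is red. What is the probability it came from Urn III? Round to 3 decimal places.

Prior × likelihood for each hypothesis:
  Urn V: 0.13 × 0.085 = 0.01105
  Urn IV: 0.6 × 0.06 = 0.036
  Urn III: 0.05 × 0.112 = 0.0056
  Urn II: 0.06 × 0.024 = 0.00144
  Urn VI: 0.16 × 0.05 = 0.008
Total = 0.06209.
P(Urn III | evidence) = 0.0056 / 0.06209 ≈ 0.090.

0.090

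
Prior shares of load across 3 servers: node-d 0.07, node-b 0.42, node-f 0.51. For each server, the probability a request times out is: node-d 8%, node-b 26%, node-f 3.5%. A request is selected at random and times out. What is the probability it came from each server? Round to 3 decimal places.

node-d 0.042, node-b 0.823, node-f 0.135

Compute prior × likelihood for every hypothesis:
  node-d: 0.07 × 0.08 = 0.0056
  node-b: 0.42 × 0.26 = 0.1092
  node-f: 0.51 × 0.035 = 0.01785
Normalizing constant = 0.13265.
P(node-d | timeout) = 0.0056/0.13265 ≈ 0.042
P(node-b | timeout) = 0.1092/0.13265 ≈ 0.823
P(node-f | timeout) = 0.01785/0.13265 ≈ 0.135
(Check: 0.042+0.823+0.135 = 1.000.)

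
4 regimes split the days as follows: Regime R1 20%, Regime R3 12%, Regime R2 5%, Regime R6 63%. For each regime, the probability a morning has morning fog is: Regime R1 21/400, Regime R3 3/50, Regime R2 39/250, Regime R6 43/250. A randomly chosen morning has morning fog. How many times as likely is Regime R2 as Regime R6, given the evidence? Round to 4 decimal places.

0.0720

By Bayes' rule, posterior ∝ prior × likelihood:
  Regime R1: 0.2 × 0.0525 = 0.0105
  Regime R3: 0.12 × 0.06 = 0.0072
  Regime R2: 0.05 × 0.156 = 0.0078
  Regime R6: 0.63 × 0.172 = 0.10836
Normalizing constant = 0.13386.
The ratio is 0.0078 / 0.10836 (the normalizer cancels) = 0.0720.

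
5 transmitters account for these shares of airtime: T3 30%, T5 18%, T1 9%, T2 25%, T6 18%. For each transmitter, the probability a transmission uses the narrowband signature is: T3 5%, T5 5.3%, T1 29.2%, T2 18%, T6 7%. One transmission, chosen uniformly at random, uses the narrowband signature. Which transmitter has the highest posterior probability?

Compute prior × likelihood for every hypothesis:
  T3: 0.3 × 0.05 = 0.015
  T5: 0.18 × 0.053 = 0.00954
  T1: 0.09 × 0.292 = 0.02628
  T2: 0.25 × 0.18 = 0.045
  T6: 0.18 × 0.07 = 0.0126
Total = 0.10842.
Largest term belongs to T2, so T2 is most probable.

T2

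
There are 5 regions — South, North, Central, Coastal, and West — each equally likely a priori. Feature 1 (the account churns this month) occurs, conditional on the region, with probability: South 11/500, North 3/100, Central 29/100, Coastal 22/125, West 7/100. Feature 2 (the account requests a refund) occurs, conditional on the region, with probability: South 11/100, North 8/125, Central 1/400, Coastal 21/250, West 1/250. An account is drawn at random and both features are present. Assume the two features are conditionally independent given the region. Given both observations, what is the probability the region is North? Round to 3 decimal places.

0.095

Since the prior is uniform, the posterior is proportional to the likelihood:
  South: 0.022 × 0.11 = 0.00242
  North: 0.03 × 0.064 = 0.00192
  Central: 0.29 × 0.0025 = 0.000725
  Coastal: 0.176 × 0.084 = 0.014784
  West: 0.07 × 0.004 = 0.00028
Sum = 0.020129.
P(North | evidence) = 0.00192 / 0.020129 ≈ 0.095.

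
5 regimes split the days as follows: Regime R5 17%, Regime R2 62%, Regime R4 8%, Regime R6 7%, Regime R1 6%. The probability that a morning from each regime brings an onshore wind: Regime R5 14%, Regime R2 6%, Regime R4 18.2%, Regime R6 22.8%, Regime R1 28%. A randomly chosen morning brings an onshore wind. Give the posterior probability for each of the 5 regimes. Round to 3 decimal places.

Regime R5 0.220, Regime R2 0.343, Regime R4 0.134, Regime R6 0.147, Regime R1 0.155

Unnormalized posteriors (prior × likelihood):
  Regime R5: 0.17 × 0.14 = 0.0238
  Regime R2: 0.62 × 0.06 = 0.0372
  Regime R4: 0.08 × 0.182 = 0.01456
  Regime R6: 0.07 × 0.228 = 0.01596
  Regime R1: 0.06 × 0.28 = 0.0168
Sum = 0.10832.
P(Regime R5 | onshore) = 0.0238/0.10832 ≈ 0.220
P(Regime R2 | onshore) = 0.0372/0.10832 ≈ 0.343
P(Regime R4 | onshore) = 0.01456/0.10832 ≈ 0.134
P(Regime R6 | onshore) = 0.01596/0.10832 ≈ 0.147
P(Regime R1 | onshore) = 0.0168/0.10832 ≈ 0.155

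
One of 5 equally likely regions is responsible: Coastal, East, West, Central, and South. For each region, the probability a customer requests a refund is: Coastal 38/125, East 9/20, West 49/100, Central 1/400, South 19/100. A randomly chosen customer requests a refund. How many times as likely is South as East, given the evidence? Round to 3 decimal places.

0.422

Since the prior is uniform, the posterior is proportional to the likelihood:
  Coastal: 0.304
  East: 0.45
  West: 0.49
  Central: 0.0025
  South: 0.19
Sum = 1.4365.
The ratio is 0.19 / 0.45 (the normalizer cancels) = 0.422.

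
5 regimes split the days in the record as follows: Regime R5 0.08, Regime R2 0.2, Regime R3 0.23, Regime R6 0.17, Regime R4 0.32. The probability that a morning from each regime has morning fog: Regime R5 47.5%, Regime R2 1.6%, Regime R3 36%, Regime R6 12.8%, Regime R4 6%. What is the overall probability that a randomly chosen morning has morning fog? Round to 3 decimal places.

0.165

Compute prior × likelihood for every hypothesis:
  Regime R5: 0.08 × 0.475 = 0.038
  Regime R2: 0.2 × 0.016 = 0.0032
  Regime R3: 0.23 × 0.36 = 0.0828
  Regime R6: 0.17 × 0.128 = 0.02176
  Regime R4: 0.32 × 0.06 = 0.0192
P(fog) = 0.038 + 0.0032 + 0.0828 + 0.02176 + 0.0192 = 0.16496 → 0.165.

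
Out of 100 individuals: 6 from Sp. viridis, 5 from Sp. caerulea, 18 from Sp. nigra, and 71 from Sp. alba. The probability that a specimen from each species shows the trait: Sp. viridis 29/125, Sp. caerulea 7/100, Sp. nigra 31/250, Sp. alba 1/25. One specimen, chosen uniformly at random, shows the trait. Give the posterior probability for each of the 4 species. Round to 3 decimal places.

Unnormalized posteriors (prior × likelihood):
  Sp. viridis: 0.06 × 0.232 = 0.01392
  Sp. caerulea: 0.05 × 0.07 = 0.0035
  Sp. nigra: 0.18 × 0.124 = 0.02232
  Sp. alba: 0.71 × 0.04 = 0.0284
Total = 0.06814.
P(Sp. viridis | trait) = 0.01392/0.06814 ≈ 0.204
P(Sp. caerulea | trait) = 0.0035/0.06814 ≈ 0.051
P(Sp. nigra | trait) = 0.02232/0.06814 ≈ 0.328
P(Sp. alba | trait) = 0.0284/0.06814 ≈ 0.417

Sp. viridis 0.204, Sp. caerulea 0.051, Sp. nigra 0.328, Sp. alba 0.417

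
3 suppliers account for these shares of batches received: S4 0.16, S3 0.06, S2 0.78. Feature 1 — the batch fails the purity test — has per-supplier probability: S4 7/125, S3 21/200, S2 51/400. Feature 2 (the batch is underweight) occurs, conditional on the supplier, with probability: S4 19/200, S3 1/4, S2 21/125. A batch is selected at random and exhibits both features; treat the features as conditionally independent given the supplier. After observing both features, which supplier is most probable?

S2

Prior × likelihood for each hypothesis:
  S4: 0.16 × 0.056 × 0.095 = 0.0008512
  S3: 0.06 × 0.105 × 0.25 = 0.001575
  S2: 0.78 × 0.1275 × 0.168 = 0.0167076
Normalizing constant = 0.0191338.
Largest term belongs to S2, so S2 is most probable.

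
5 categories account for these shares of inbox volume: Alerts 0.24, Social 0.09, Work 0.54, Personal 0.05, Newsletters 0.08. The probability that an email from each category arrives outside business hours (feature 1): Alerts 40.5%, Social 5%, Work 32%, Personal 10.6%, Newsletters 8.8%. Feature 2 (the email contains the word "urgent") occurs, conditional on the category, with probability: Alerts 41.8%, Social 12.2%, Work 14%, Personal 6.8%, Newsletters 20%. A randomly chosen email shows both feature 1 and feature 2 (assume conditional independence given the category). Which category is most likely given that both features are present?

Prior × likelihood for each hypothesis:
  Alerts: 0.24 × 0.405 × 0.418 = 0.0406296
  Social: 0.09 × 0.05 × 0.122 = 0.000549
  Work: 0.54 × 0.32 × 0.14 = 0.024192
  Personal: 0.05 × 0.106 × 0.068 = 0.0003604
  Newsletters: 0.08 × 0.088 × 0.2 = 0.001408
Total = 0.067139.
Largest term belongs to Alerts, so Alerts is most probable.

Alerts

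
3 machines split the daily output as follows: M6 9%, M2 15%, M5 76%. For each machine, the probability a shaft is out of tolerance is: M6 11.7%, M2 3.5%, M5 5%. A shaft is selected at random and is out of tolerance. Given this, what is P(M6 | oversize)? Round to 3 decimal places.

Unnormalized posteriors (prior × likelihood):
  M6: 0.09 × 0.117 = 0.01053
  M2: 0.15 × 0.035 = 0.00525
  M5: 0.76 × 0.05 = 0.038
Sum = 0.05378.
P(M6 | evidence) = 0.01053 / 0.05378 ≈ 0.196.

0.196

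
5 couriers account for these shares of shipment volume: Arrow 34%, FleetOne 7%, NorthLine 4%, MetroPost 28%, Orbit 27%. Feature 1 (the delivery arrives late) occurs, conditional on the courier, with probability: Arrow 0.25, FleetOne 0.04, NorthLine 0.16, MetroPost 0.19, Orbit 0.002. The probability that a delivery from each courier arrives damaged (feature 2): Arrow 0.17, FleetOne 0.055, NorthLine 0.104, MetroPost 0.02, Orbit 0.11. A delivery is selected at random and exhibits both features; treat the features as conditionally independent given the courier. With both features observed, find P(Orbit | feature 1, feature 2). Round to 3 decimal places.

0.004

Prior × likelihood for each hypothesis:
  Arrow: 0.34 × 0.25 × 0.17 = 0.01445
  FleetOne: 0.07 × 0.04 × 0.055 = 0.000154
  NorthLine: 0.04 × 0.16 × 0.104 = 0.0006656
  MetroPost: 0.28 × 0.19 × 0.02 = 0.001064
  Orbit: 0.27 × 0.002 × 0.11 = 0.0000594
Total = 0.016393.
P(Orbit | evidence) = 0.0000594 / 0.016393 ≈ 0.004.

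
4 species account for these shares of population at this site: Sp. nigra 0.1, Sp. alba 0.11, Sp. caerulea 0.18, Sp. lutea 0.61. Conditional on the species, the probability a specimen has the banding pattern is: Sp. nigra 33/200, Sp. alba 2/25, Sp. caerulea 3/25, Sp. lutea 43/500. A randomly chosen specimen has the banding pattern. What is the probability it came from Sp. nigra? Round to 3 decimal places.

0.166

Unnormalized posteriors (prior × likelihood):
  Sp. nigra: 0.1 × 0.165 = 0.0165
  Sp. alba: 0.11 × 0.08 = 0.0088
  Sp. caerulea: 0.18 × 0.12 = 0.0216
  Sp. lutea: 0.61 × 0.086 = 0.05246
Normalizing constant = 0.09936.
P(Sp. nigra | evidence) = 0.0165 / 0.09936 ≈ 0.166.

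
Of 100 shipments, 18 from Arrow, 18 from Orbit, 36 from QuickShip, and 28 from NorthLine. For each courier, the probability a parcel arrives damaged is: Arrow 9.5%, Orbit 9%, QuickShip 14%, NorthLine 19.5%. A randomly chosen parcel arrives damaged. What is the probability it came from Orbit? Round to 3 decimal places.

Prior × likelihood for each hypothesis:
  Arrow: 0.18 × 0.095 = 0.0171
  Orbit: 0.18 × 0.09 = 0.0162
  QuickShip: 0.36 × 0.14 = 0.0504
  NorthLine: 0.28 × 0.195 = 0.0546
Total = 0.1383.
P(Orbit | evidence) = 0.0162 / 0.1383 ≈ 0.117.

0.117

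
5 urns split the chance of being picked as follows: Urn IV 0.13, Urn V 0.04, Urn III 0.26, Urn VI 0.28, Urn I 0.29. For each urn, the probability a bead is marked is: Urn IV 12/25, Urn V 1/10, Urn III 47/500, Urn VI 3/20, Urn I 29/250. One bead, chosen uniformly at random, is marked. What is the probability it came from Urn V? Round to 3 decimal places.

Compute prior × likelihood for every hypothesis:
  Urn IV: 0.13 × 0.48 = 0.0624
  Urn V: 0.04 × 0.1 = 0.004
  Urn III: 0.26 × 0.094 = 0.02444
  Urn VI: 0.28 × 0.15 = 0.042
  Urn I: 0.29 × 0.116 = 0.03364
Total = 0.16648.
P(Urn V | evidence) = 0.004 / 0.16648 ≈ 0.024.

0.024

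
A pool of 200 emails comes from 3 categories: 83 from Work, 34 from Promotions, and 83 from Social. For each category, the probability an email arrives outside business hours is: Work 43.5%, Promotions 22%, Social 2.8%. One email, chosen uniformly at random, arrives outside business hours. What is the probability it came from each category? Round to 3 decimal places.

Unnormalized posteriors (prior × likelihood):
  Work: 0.415 × 0.435 = 0.180525
  Promotions: 0.17 × 0.22 = 0.0374
  Social: 0.415 × 0.028 = 0.01162
Total = 0.229545.
P(Work | off-hours) = 0.180525/0.229545 ≈ 0.786
P(Promotions | off-hours) = 0.0374/0.229545 ≈ 0.163
P(Social | off-hours) = 0.01162/0.229545 ≈ 0.051
(Check: 0.786+0.163+0.051 = 1.000.)

Work 0.786, Promotions 0.163, Social 0.051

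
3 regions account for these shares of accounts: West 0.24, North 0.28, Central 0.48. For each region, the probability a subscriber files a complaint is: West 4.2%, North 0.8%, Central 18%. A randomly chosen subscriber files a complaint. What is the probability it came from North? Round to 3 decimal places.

0.023

Prior × likelihood for each hypothesis:
  West: 0.24 × 0.042 = 0.01008
  North: 0.28 × 0.008 = 0.00224
  Central: 0.48 × 0.18 = 0.0864
Normalizing constant = 0.09872.
P(North | evidence) = 0.00224 / 0.09872 ≈ 0.023.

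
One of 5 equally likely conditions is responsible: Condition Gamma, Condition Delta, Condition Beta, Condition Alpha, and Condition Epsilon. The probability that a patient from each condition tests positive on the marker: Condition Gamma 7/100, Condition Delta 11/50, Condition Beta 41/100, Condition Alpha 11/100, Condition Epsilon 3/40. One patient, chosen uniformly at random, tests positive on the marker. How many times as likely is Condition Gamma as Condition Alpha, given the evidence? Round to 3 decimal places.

Since the prior is uniform, the posterior is proportional to the likelihood:
  Condition Gamma: 0.07
  Condition Delta: 0.22
  Condition Beta: 0.41
  Condition Alpha: 0.11
  Condition Epsilon: 0.075
Total = 0.885.
The ratio is 0.07 / 0.11 (the normalizer cancels) = 0.636.

0.636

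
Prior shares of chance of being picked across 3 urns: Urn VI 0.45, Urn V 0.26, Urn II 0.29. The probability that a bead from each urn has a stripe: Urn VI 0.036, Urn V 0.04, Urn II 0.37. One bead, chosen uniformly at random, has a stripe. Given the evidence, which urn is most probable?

By Bayes' rule, posterior ∝ prior × likelihood:
  Urn VI: 0.45 × 0.036 = 0.0162
  Urn V: 0.26 × 0.04 = 0.0104
  Urn II: 0.29 × 0.37 = 0.1073
Normalizing constant = 0.1339.
Largest term belongs to Urn II, so Urn II is most probable.

Urn II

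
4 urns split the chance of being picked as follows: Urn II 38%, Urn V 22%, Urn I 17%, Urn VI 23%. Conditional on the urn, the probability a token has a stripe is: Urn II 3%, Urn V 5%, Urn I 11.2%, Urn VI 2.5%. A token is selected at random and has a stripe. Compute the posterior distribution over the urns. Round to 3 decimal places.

Urn II 0.242, Urn V 0.233, Urn I 0.403, Urn VI 0.122

By Bayes' rule, posterior ∝ prior × likelihood:
  Urn II: 0.38 × 0.03 = 0.0114
  Urn V: 0.22 × 0.05 = 0.011
  Urn I: 0.17 × 0.112 = 0.01904
  Urn VI: 0.23 × 0.025 = 0.00575
Normalizing constant = 0.04719.
P(Urn II | striped) = 0.0114/0.04719 ≈ 0.242
P(Urn V | striped) = 0.011/0.04719 ≈ 0.233
P(Urn I | striped) = 0.01904/0.04719 ≈ 0.403
P(Urn VI | striped) = 0.00575/0.04719 ≈ 0.122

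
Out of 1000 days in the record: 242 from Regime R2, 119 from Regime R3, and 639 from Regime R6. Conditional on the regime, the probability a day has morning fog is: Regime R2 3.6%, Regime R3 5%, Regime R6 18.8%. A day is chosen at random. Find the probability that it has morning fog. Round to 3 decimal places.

Unnormalized posteriors (prior × likelihood):
  Regime R2: 0.242 × 0.036 = 0.008712
  Regime R3: 0.119 × 0.05 = 0.00595
  Regime R6: 0.639 × 0.188 = 0.120132
P(fog) = 0.008712 + 0.00595 + 0.120132 = 0.134794 → 0.135.

0.135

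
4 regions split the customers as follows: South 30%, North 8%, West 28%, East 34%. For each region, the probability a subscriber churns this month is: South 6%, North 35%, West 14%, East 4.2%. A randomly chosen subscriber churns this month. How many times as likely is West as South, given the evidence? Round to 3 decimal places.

By Bayes' rule, posterior ∝ prior × likelihood:
  South: 0.3 × 0.06 = 0.018
  North: 0.08 × 0.35 = 0.028
  West: 0.28 × 0.14 = 0.0392
  East: 0.34 × 0.042 = 0.01428
Sum = 0.09948.
The ratio is 0.0392 / 0.018 (the normalizer cancels) = 2.178.

2.178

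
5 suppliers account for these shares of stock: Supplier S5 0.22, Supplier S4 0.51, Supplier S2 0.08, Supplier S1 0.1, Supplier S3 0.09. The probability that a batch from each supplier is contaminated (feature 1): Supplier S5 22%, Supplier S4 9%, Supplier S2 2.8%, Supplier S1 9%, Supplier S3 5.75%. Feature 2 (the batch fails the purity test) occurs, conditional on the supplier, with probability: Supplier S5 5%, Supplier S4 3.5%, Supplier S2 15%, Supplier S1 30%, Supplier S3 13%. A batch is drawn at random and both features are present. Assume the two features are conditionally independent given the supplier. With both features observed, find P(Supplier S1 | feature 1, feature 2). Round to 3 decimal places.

Compute prior × likelihood for every hypothesis:
  Supplier S5: 0.22 × 0.22 × 0.05 = 0.00242
  Supplier S4: 0.51 × 0.09 × 0.035 = 0.0016065
  Supplier S2: 0.08 × 0.028 × 0.15 = 0.000336
  Supplier S1: 0.1 × 0.09 × 0.3 = 0.0027
  Supplier S3: 0.09 × 0.0575 × 0.13 = 0.00067275
Normalizing constant = 0.00773525.
P(Supplier S1 | evidence) = 0.0027 / 0.00773525 ≈ 0.349.

0.349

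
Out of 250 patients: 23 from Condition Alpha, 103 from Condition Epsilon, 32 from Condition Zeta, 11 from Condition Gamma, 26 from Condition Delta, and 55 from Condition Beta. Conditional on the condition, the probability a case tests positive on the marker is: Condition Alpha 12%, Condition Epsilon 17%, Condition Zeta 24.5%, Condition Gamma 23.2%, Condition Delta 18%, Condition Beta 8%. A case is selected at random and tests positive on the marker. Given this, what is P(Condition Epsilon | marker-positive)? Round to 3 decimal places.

0.441

Unnormalized posteriors (prior × likelihood):
  Condition Alpha: 0.092 × 0.12 = 0.01104
  Condition Epsilon: 0.412 × 0.17 = 0.07004
  Condition Zeta: 0.128 × 0.245 = 0.03136
  Condition Gamma: 0.044 × 0.232 = 0.010208
  Condition Delta: 0.104 × 0.18 = 0.01872
  Condition Beta: 0.22 × 0.08 = 0.0176
Sum = 0.158968.
P(Condition Epsilon | evidence) = 0.07004 / 0.158968 ≈ 0.441.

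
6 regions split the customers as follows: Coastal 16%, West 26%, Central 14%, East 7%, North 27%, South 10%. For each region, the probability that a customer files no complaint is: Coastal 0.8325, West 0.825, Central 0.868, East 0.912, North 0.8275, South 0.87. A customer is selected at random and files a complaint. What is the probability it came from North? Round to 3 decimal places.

Taking complements, P(complaint | each) = Coastal 0.1675, West 0.175, Central 0.132, East 0.088, North 0.1725, South 0.13.
By Bayes' rule, posterior ∝ prior × likelihood:
  Coastal: 0.16 × 0.1675 = 0.0268
  West: 0.26 × 0.175 = 0.0455
  Central: 0.14 × 0.132 = 0.01848
  East: 0.07 × 0.088 = 0.00616
  North: 0.27 × 0.1725 = 0.046575
  South: 0.1 × 0.13 = 0.013
Normalizing constant = 0.156515.
P(North | evidence) = 0.046575 / 0.156515 ≈ 0.298.

0.298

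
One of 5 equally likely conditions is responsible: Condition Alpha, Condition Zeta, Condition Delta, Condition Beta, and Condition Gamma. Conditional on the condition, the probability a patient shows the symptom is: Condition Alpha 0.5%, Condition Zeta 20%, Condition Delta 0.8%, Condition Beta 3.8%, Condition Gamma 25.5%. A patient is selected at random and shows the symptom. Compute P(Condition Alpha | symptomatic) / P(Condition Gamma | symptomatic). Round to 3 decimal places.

Since the prior is uniform, the posterior is proportional to the likelihood:
  Condition Alpha: 0.005
  Condition Zeta: 0.2
  Condition Delta: 0.008
  Condition Beta: 0.038
  Condition Gamma: 0.255
Normalizing constant = 0.506.
The ratio is 0.005 / 0.255 (the normalizer cancels) = 0.020.

0.020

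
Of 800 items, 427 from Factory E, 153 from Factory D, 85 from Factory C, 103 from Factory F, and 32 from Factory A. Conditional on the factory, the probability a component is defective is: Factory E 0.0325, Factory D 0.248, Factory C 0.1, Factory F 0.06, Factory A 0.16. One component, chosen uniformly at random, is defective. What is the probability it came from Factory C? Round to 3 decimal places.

By Bayes' rule, posterior ∝ prior × likelihood:
  Factory E: 0.53375 × 0.0325 = 0.017346875
  Factory D: 0.19125 × 0.248 = 0.04743
  Factory C: 0.10625 × 0.1 = 0.010625
  Factory F: 0.12875 × 0.06 = 0.007725
  Factory A: 0.04 × 0.16 = 0.0064
Normalizing constant = 0.089526875.
P(Factory C | evidence) = 0.010625 / 0.089526875 ≈ 0.119.

0.119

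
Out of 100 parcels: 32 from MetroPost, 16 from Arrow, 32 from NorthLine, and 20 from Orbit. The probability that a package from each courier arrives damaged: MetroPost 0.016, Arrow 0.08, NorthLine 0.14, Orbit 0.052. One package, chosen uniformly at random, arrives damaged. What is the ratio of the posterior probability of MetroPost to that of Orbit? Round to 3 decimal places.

0.492

Prior × likelihood for each hypothesis:
  MetroPost: 0.32 × 0.016 = 0.00512
  Arrow: 0.16 × 0.08 = 0.0128
  NorthLine: 0.32 × 0.14 = 0.0448
  Orbit: 0.2 × 0.052 = 0.0104
Total = 0.07312.
The ratio is 0.00512 / 0.0104 (the normalizer cancels) = 0.492.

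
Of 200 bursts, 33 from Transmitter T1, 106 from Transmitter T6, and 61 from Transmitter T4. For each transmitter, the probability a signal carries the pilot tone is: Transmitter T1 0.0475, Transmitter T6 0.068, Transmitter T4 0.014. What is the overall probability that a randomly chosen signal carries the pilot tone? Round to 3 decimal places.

Prior × likelihood for each hypothesis:
  Transmitter T1: 0.165 × 0.0475 = 0.0078375
  Transmitter T6: 0.53 × 0.068 = 0.03604
  Transmitter T4: 0.305 × 0.014 = 0.00427
P(pilot) = 0.0078375 + 0.03604 + 0.00427 = 0.0481475 → 0.048.

0.048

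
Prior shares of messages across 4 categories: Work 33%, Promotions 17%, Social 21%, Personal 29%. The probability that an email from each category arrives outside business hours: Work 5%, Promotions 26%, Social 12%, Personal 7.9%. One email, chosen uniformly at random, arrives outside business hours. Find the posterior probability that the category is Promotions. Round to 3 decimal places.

0.406

By Bayes' rule, posterior ∝ prior × likelihood:
  Work: 0.33 × 0.05 = 0.0165
  Promotions: 0.17 × 0.26 = 0.0442
  Social: 0.21 × 0.12 = 0.0252
  Personal: 0.29 × 0.079 = 0.02291
Total = 0.10881.
P(Promotions | evidence) = 0.0442 / 0.10881 ≈ 0.406.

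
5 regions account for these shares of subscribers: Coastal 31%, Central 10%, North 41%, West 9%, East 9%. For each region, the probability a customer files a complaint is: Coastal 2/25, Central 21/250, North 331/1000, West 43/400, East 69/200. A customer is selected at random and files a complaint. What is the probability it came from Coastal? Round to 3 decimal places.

Compute prior × likelihood for every hypothesis:
  Coastal: 0.31 × 0.08 = 0.0248
  Central: 0.1 × 0.084 = 0.0084
  North: 0.41 × 0.331 = 0.13571
  West: 0.09 × 0.1075 = 0.009675
  East: 0.09 × 0.345 = 0.03105
Total = 0.209635.
P(Coastal | evidence) = 0.0248 / 0.209635 ≈ 0.118.

0.118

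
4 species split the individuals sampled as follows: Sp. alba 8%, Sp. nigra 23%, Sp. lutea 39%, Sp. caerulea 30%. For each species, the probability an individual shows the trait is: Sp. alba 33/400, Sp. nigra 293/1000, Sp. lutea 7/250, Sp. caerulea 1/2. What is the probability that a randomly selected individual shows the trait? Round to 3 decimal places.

0.235

Prior × likelihood for each hypothesis:
  Sp. alba: 0.08 × 0.0825 = 0.0066
  Sp. nigra: 0.23 × 0.293 = 0.06739
  Sp. lutea: 0.39 × 0.028 = 0.01092
  Sp. caerulea: 0.3 × 0.5 = 0.15
P(trait) = 0.0066 + 0.06739 + 0.01092 + 0.15 = 0.23491 → 0.235.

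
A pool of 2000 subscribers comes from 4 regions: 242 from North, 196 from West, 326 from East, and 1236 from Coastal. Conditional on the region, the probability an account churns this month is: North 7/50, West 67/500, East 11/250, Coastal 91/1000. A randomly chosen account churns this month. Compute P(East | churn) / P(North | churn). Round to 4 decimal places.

0.4234

By Bayes' rule, posterior ∝ prior × likelihood:
  North: 0.121 × 0.14 = 0.01694
  West: 0.098 × 0.134 = 0.013132
  East: 0.163 × 0.044 = 0.007172
  Coastal: 0.618 × 0.091 = 0.056238
Normalizing constant = 0.093482.
The ratio is 0.007172 / 0.01694 (the normalizer cancels) = 0.4234.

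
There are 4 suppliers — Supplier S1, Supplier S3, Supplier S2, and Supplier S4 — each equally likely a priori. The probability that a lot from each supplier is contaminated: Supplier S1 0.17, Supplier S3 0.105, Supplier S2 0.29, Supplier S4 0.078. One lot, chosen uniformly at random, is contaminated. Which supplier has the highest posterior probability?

Supplier S2

Since the prior is uniform, the posterior is proportional to the likelihood:
  Supplier S1: 0.17
  Supplier S3: 0.105
  Supplier S2: 0.29
  Supplier S4: 0.078
Normalizing constant = 0.643.
Largest term belongs to Supplier S2, so Supplier S2 is most probable.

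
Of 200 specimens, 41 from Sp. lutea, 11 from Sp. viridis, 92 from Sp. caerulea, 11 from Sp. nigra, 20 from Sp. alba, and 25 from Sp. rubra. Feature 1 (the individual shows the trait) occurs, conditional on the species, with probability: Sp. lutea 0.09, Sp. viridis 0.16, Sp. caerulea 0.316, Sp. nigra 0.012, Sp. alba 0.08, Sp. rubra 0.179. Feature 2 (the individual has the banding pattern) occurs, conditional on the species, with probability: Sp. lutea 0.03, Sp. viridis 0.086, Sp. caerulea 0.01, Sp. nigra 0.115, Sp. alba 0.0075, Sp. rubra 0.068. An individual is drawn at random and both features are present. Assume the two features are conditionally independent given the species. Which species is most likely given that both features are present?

By Bayes' rule, posterior ∝ prior × likelihood:
  Sp. lutea: 0.205 × 0.09 × 0.03 = 0.0005535
  Sp. viridis: 0.055 × 0.16 × 0.086 = 0.0007568
  Sp. caerulea: 0.46 × 0.316 × 0.01 = 0.0014536
  Sp. nigra: 0.055 × 0.012 × 0.115 = 0.0000759
  Sp. alba: 0.1 × 0.08 × 0.0075 = 0.00006
  Sp. rubra: 0.125 × 0.179 × 0.068 = 0.0015215
Normalizing constant = 0.0044213.
Largest term belongs to Sp. rubra, so Sp. rubra is most probable.

Sp. rubra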